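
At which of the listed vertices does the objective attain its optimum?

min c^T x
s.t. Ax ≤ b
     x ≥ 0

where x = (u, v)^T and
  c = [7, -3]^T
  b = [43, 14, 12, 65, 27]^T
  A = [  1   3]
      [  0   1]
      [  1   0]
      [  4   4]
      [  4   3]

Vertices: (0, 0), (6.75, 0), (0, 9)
Evaluating z = 7u - 3v at each vertex:
  (0, 0): z = 0
  (6.75, 0): z = 47.25
  (0, 9): z = -27

The smallest value is z = -27, attained at (0, 9).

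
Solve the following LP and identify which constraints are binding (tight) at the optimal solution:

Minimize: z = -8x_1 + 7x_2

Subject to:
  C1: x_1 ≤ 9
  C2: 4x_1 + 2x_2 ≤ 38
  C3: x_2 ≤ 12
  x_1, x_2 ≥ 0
Optimal: x_1 = 9, x_2 = 0
Slack at optimum:
  C1: slack = 0 (binding)
  C2: slack = 2
  C3: slack = 12
  x_1 ≥ 0: x_1 = 9
  x_2 ≥ 0: x_2 = 0 (binding)
Binding constraints: C1, x_2 ≥ 0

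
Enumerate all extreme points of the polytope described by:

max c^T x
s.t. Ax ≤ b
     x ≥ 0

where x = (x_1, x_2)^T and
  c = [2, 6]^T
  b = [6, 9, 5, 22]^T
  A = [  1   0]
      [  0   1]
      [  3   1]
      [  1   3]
Each vertex is the intersection of two constraint boundaries that also satisfies all remaining constraints:
  x_1 = 0 and x_2 = 0 → (0, 0)
  3x_1 + x_2 = 5 and x_2 = 0 → (1.667, 0)
  3x_1 + x_2 = 5 and x_1 = 0 → (0, 5)

Vertices: (0, 0), (1.667, 0), (0, 5)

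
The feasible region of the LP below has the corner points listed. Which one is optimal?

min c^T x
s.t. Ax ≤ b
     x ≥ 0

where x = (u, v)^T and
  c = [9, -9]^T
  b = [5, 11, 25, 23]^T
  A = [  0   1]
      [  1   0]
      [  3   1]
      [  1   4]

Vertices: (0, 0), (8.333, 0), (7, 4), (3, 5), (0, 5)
Evaluating z = 9u - 9v at each vertex:
  (0, 0): z = 0
  (8.333, 0): z = 75
  (7, 4): z = 27
  (3, 5): z = -18
  (0, 5): z = -45

The smallest value is z = -45, attained at (0, 5).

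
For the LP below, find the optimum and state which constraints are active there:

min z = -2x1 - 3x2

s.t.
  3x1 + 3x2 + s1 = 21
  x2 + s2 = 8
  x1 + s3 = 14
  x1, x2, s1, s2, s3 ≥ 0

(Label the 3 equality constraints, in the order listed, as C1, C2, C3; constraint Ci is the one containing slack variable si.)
Optimal: x1 = 0, x2 = 7
Slack at optimum:
  C1: slack = 0 (binding)
  C2: slack = 1
  C3: slack = 14
  x1 ≥ 0: x1 = 0 (binding)
  x2 ≥ 0: x2 = 7
Binding constraints: C1, x1 ≥ 0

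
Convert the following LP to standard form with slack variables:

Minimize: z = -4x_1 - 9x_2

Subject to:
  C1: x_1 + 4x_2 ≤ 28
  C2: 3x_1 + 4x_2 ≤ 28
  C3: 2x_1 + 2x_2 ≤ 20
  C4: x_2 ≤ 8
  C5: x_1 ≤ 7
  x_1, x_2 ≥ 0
min z = -4x_1 - 9x_2

s.t.
  x_1 + 4x_2 + s1 = 28
  3x_1 + 4x_2 + s2 = 28
  2x_1 + 2x_2 + s3 = 20
  x_2 + s4 = 8
  x_1 + s5 = 7
  x_1, x_2, s1, s2, s3, s4, s5 ≥ 0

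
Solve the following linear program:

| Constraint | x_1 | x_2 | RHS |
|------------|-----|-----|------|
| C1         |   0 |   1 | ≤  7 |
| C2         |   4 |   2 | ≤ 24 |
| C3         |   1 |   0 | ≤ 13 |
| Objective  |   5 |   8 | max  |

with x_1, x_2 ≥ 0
Each vertex is the intersection of two constraint boundaries that also satisfies all remaining constraints:
  x_1 = 0 and x_2 = 0 → (0, 0)
  4x_1 + 2x_2 = 24 and x_2 = 0 → (6, 0)
  x_2 = 7 and 4x_1 + 2x_2 = 24 → (2.5, 7)
  x_2 = 7 and x_1 = 0 → (0, 7)

Evaluating z = 5x_1 + 8x_2 at each vertex:
  (0, 0): z = 0
  (6, 0): z = 30
  (2.5, 7): z = 68.5
  (0, 7): z = 56

The maximum is at (2.5, 7) with z = 68.5.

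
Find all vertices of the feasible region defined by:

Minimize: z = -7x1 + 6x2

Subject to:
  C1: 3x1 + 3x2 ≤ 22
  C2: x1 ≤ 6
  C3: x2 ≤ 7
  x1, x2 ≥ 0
Each vertex is the intersection of two constraint boundaries that also satisfies all remaining constraints:
  x1 = 0 and x2 = 0 → (0, 0)
  x1 = 6 and x2 = 0 → (6, 0)
  3x1 + 3x2 = 22 and x1 = 6 → (6, 1.333)
  3x1 + 3x2 = 22 and x2 = 7 → (0.3333, 7)
  x2 = 7 and x1 = 0 → (0, 7)

Vertices: (0, 0), (6, 0), (6, 1.333), (0.3333, 7), (0, 7)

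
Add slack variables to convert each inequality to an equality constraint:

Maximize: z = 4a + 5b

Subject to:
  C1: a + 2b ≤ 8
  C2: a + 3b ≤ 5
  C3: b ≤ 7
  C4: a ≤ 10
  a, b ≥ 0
max z = 4a + 5b

s.t.
  a + 2b + s1 = 8
  a + 3b + s2 = 5
  b + s3 = 7
  a + s4 = 10
  a, b, s1, s2, s3, s4 ≥ 0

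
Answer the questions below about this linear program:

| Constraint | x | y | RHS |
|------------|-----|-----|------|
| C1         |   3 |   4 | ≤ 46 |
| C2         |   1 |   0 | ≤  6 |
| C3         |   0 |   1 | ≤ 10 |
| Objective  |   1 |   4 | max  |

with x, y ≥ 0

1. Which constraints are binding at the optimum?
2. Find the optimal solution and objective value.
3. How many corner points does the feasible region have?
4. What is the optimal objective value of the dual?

1. C1, C3
2. x = 2, y = 10, z = 42
3. 5
4. 42 (by strong duality, equal to the primal optimum)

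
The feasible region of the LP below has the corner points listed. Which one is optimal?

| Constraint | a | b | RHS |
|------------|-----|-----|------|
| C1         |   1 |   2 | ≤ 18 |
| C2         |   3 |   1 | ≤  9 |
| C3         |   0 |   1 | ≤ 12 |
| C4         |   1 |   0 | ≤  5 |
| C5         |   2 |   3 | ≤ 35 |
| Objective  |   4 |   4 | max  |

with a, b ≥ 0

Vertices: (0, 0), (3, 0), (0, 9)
Evaluating z = 4a + 4b at each vertex:
  (0, 0): z = 0
  (3, 0): z = 12
  (0, 9): z = 36

The largest value is z = 36, attained at (0, 9).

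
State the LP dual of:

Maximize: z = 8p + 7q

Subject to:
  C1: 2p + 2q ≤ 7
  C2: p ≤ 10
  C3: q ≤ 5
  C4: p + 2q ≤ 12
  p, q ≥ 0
Minimize: z = 7y1 + 10y2 + 5y3 + 12y4

Subject to:
  C1: -2y1 - y2 - y4 ≤ -8
  C2: -2y1 - y3 - 2y4 ≤ -7
  y1, y2, y3, y4 ≥ 0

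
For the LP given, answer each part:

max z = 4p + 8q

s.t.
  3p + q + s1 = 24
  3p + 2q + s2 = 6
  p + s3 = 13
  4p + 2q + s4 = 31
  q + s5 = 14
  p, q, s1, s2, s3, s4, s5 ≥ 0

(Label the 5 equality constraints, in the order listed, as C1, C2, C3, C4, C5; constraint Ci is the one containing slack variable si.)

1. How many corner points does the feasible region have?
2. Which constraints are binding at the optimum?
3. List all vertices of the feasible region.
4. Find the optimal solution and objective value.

1. 3
2. C2, p ≥ 0
3. (0, 0), (2, 0), (0, 3)
4. p = 0, q = 3, z = 24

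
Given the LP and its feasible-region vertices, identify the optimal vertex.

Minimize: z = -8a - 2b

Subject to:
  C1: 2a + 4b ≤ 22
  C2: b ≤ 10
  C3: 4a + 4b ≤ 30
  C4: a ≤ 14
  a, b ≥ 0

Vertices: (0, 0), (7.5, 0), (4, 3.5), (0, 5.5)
Evaluating z = -8a - 2b at each vertex:
  (0, 0): z = 0
  (7.5, 0): z = -60
  (4, 3.5): z = -39
  (0, 5.5): z = -11

The smallest value is z = -60, attained at (7.5, 0).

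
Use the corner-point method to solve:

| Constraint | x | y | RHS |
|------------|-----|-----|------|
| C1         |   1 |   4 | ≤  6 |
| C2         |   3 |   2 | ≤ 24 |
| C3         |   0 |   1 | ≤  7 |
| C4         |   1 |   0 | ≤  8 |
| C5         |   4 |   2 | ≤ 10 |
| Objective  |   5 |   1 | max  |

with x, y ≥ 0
x = 2.5, y = 0, z = 12.5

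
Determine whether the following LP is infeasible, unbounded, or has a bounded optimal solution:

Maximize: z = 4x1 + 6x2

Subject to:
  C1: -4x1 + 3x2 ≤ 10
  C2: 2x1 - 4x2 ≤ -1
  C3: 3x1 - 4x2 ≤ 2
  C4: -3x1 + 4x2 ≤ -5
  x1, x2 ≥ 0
C3 requires 3x1 - 4x2 ≤ 2, while C4 (-3x1 + 4x2 ≤ -5) is equivalent to 3x1 - 4x2 ≥ 5. Together they would need 5 ≤ 3x1 - 4x2 ≤ 2, which is impossible since 5 > 2. No point satisfies all constraints.

Infeasible — the constraint set is empty.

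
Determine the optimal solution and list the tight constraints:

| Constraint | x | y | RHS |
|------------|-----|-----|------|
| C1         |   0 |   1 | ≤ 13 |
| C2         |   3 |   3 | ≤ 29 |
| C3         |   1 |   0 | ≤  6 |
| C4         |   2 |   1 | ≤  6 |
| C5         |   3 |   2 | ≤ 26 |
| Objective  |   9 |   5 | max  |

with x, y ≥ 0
Optimal: x = 0, y = 6
Binding: C4, x ≥ 0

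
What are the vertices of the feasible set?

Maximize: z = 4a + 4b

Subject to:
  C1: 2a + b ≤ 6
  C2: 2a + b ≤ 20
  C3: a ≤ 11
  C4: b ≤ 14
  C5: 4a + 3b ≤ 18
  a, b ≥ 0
Each vertex is the intersection of two constraint boundaries that also satisfies all remaining constraints:
  a = 0 and b = 0 → (0, 0)
  2a + b = 6 and b = 0 → (3, 0)
  2a + b = 6 and 4a + 3b = 18 → (0, 6)

Vertices: (0, 0), (3, 0), (0, 6)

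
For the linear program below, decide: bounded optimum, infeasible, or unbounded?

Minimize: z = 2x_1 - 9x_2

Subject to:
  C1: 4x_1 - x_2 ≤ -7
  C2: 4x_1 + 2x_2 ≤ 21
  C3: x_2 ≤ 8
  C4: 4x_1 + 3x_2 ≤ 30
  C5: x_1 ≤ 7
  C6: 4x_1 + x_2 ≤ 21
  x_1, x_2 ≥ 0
The point (0, 8) satisfies every constraint, so the LP is feasible; the constraints give x_1 ≤ 7 and x_2 ≤ 8, which with x_1, x_2 ≥ 0 keep the feasible region inside a bounded box. A feasible, bounded LP attains a finite optimum at a vertex.

Evaluating z = 2x_1 - 9x_2 at each vertex:
  (0, 7): z = -63
  (0.25, 8): z = -71.5
  (0, 8): z = -72

The LP has an optimal solution: (0, 8) with z = -72.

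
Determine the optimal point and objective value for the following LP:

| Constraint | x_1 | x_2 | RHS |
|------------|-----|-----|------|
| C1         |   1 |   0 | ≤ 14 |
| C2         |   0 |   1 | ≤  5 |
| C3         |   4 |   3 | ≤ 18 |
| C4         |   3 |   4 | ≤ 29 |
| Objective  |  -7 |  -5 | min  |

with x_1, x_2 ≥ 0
Each vertex is the intersection of two constraint boundaries that also satisfies all remaining constraints:
  x_1 = 0 and x_2 = 0 → (0, 0)
  4x_1 + 3x_2 = 18 and x_2 = 0 → (4.5, 0)
  x_2 = 5 and 4x_1 + 3x_2 = 18 → (0.75, 5)
  x_2 = 5 and x_1 = 0 → (0, 5)

Evaluating z = -7x_1 - 5x_2 at each vertex:
  (0, 0): z = 0
  (4.5, 0): z = -31.5
  (0.75, 5): z = -30.25
  (0, 5): z = -25

The minimum is at (4.5, 0) with z = -31.5.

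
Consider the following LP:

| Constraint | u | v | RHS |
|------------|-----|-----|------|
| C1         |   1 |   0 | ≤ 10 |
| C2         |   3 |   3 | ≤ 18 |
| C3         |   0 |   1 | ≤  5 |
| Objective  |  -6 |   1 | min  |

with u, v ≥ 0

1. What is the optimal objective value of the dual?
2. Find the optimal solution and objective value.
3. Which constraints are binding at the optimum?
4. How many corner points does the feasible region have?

1. -36 (by strong duality, equal to the primal optimum)
2. u = 6, v = 0, z = -36
3. C2, v ≥ 0
4. 4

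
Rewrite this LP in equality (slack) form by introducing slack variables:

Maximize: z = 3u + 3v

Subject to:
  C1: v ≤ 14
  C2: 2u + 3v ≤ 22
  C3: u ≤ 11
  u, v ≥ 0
max z = 3u + 3v

s.t.
  v + s1 = 14
  2u + 3v + s2 = 22
  u + s3 = 11
  u, v, s1, s2, s3 ≥ 0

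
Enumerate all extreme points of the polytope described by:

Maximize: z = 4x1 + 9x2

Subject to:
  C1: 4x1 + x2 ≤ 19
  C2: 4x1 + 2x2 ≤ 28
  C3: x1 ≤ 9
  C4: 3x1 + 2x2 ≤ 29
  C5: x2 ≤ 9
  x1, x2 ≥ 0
Each vertex is the intersection of two constraint boundaries that also satisfies all remaining constraints:
  x1 = 0 and x2 = 0 → (0, 0)
  4x1 + x2 = 19 and x2 = 0 → (4.75, 0)
  4x1 + x2 = 19 and 4x1 + 2x2 = 28 → (2.5, 9)
  x2 = 9 and x1 = 0 → (0, 9)

Vertices: (0, 0), (4.75, 0), (2.5, 9), (0, 9)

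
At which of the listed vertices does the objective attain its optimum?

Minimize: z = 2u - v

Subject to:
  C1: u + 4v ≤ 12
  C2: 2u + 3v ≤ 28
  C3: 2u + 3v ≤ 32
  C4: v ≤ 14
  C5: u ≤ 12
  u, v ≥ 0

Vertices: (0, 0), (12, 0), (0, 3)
(0, 3) with z = -3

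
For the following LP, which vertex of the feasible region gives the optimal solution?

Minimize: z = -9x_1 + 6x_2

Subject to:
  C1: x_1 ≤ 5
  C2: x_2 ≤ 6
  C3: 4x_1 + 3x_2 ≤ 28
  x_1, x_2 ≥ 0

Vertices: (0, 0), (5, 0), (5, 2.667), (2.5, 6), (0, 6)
Evaluating z = -9x_1 + 6x_2 at each vertex:
  (0, 0): z = 0
  (5, 0): z = -45
  (5, 2.667): z = -29
  (2.5, 6): z = 13.5
  (0, 6): z = 36

The smallest value is z = -45, attained at (5, 0).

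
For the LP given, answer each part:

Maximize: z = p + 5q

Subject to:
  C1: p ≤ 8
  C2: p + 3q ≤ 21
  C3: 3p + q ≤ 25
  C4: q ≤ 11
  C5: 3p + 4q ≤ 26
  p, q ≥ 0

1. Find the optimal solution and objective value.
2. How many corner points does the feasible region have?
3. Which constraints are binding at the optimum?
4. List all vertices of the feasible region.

1. p = 0, q = 6.5, z = 32.5
2. 4
3. C5, p ≥ 0
4. (0, 0), (8, 0), (8, 0.5), (0, 6.5)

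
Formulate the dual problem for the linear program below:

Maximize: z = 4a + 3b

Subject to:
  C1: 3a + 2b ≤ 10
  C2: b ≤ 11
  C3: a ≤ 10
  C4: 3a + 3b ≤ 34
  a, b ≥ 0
Minimize: z = 10y1 + 11y2 + 10y3 + 34y4

Subject to:
  C1: -3y1 - y3 - 3y4 ≤ -4
  C2: -2y1 - y2 - 3y4 ≤ -3
  y1, y2, y3, y4 ≥ 0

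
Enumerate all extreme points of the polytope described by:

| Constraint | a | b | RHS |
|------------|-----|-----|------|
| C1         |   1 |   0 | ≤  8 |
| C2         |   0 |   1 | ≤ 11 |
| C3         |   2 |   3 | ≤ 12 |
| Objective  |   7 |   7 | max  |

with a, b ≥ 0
Each vertex is the intersection of two constraint boundaries that also satisfies all remaining constraints:
  a = 0 and b = 0 → (0, 0)
  2a + 3b = 12 and b = 0 → (6, 0)
  2a + 3b = 12 and a = 0 → (0, 4)

Vertices: (0, 0), (6, 0), (0, 4)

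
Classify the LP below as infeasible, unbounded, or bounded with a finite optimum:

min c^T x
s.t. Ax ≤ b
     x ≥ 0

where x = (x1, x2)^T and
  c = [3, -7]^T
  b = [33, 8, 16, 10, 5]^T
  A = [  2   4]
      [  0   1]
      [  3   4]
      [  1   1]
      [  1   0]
The point (0, 4) satisfies every constraint, so the LP is feasible; the constraints give x1 ≤ 5 and x2 ≤ 8, which with x1, x2 ≥ 0 keep the feasible region inside a bounded box. A feasible, bounded LP attains a finite optimum at a vertex.

The LP has an optimal solution: (0, 4) with z = -28.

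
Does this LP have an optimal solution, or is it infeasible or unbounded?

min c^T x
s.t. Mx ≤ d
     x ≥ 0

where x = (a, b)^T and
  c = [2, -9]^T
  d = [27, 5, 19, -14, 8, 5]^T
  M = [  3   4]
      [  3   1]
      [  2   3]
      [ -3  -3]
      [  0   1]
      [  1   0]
The point (0, 5) satisfies every constraint, so the LP is feasible; the constraints give a ≤ 5 and b ≤ 8, which with a, b ≥ 0 keep the feasible region inside a bounded box. A feasible, bounded LP attains a finite optimum at a vertex.

Evaluating z = 2a - 9b at each vertex:
  (0, 4.667): z = -42
  (0.1667, 4.5): z = -40.17
  (0, 5): z = -45

Feasible with finite optimum z* = -45 at (0, 5).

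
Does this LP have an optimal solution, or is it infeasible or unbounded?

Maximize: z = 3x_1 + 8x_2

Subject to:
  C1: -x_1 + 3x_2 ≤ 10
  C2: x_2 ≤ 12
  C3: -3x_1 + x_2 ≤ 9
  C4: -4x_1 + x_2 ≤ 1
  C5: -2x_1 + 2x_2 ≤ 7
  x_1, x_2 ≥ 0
Feasible point: (0, 0) satisfies every constraint, so the LP is feasible.
Direction d = (1, 0): for each constraint row a, a·d ≤ 0 —
  (-1)(1) + (3)(0) = -1 ≤ 0
  (0)(1) + (1)(0) = 0 ≤ 0
  (-3)(1) + (1)(0) = -3 ≤ 0
  (-4)(1) + (1)(0) = -4 ≤ 0
  (-2)(1) + (2)(0) = -2 ≤ 0
and d ≥ 0, so (0, 0) + t·d stays feasible for every t ≥ 0. Along this ray z = 3x_1 + 8x_2 changes by 3 per unit t, so z → +∞.

Unbounded — the objective can increase without bound over the feasible region.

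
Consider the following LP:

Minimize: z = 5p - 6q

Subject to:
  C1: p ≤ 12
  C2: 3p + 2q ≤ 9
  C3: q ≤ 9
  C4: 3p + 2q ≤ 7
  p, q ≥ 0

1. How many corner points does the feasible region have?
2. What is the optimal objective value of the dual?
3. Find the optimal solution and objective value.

1. 3
2. -21 (by strong duality, equal to the primal optimum)
3. p = 0, q = 3.5, z = -21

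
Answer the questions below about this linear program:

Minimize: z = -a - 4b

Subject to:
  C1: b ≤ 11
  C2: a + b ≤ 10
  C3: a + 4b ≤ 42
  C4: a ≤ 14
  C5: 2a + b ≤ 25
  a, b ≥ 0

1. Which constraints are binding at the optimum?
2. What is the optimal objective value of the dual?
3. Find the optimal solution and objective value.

1. C2, a ≥ 0
2. -40 (by strong duality, equal to the primal optimum)
3. a = 0, b = 10, z = -40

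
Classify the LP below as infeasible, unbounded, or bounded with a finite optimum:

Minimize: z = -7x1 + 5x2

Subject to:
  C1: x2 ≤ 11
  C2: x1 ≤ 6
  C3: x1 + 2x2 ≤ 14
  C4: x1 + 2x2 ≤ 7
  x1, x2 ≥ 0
The point (6, 0) satisfies every constraint, so the LP is feasible; the constraints give x1 ≤ 6 and x2 ≤ 11, which with x1, x2 ≥ 0 keep the feasible region inside a bounded box. A feasible, bounded LP attains a finite optimum at a vertex.

The LP has an optimal solution: (6, 0) with z = -42.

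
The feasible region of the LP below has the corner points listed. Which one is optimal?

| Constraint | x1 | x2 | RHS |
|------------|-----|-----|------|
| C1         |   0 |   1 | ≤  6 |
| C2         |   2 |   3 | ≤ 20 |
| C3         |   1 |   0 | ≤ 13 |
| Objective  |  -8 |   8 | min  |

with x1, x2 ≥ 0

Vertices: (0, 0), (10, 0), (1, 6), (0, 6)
Evaluating z = -8x1 + 8x2 at each vertex:
  (0, 0): z = 0
  (10, 0): z = -80
  (1, 6): z = 40
  (0, 6): z = 48

The smallest value is z = -80, attained at (10, 0).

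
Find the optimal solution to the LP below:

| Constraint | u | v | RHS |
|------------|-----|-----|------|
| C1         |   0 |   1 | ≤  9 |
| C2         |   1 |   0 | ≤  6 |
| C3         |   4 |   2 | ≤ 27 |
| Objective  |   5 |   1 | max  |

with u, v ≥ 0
u = 6, v = 1.5, z = 31.5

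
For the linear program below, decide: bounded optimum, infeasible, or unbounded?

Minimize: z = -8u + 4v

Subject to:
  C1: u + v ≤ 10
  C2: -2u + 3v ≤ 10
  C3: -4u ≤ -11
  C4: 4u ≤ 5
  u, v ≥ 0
C4 requires 4u ≤ 5, while C3 (-4u ≤ -11) is equivalent to 4u ≥ 11. Together they would need 11 ≤ 4u ≤ 5, which is impossible since 11 > 5. No point satisfies all constraints.

Infeasible: no point satisfies all constraints simultaneously.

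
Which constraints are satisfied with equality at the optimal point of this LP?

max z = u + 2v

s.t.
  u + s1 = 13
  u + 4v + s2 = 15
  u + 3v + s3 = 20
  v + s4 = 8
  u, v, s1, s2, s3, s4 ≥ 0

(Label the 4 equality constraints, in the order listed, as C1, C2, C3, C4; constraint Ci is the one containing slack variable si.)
Optimal: u = 13, v = 0.5
Binding: C1, C2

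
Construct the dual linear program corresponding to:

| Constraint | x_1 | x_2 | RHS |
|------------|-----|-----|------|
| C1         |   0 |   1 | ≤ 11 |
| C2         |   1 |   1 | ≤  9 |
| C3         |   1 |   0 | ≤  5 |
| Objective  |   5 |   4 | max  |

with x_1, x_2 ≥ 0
Minimize: z = 11y1 + 9y2 + 5y3

Subject to:
  C1: -y2 - y3 ≤ -5
  C2: -y1 - y2 ≤ -4
  y1, y2, y3 ≥ 0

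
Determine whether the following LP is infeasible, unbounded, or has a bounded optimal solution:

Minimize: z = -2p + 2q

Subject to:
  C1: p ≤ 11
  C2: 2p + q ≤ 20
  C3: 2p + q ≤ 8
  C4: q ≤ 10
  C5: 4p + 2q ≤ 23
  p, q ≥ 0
The point (4, 0) satisfies every constraint, so the LP is feasible; the constraints give p ≤ 11 and q ≤ 10, which with p, q ≥ 0 keep the feasible region inside a bounded box. A feasible, bounded LP attains a finite optimum at a vertex.

Evaluating z = -2p + 2q at each vertex:
  (0, 0): z = 0
  (4, 0): z = -8
  (0, 8): z = 16

Feasible with finite optimum z* = -8 at (4, 0).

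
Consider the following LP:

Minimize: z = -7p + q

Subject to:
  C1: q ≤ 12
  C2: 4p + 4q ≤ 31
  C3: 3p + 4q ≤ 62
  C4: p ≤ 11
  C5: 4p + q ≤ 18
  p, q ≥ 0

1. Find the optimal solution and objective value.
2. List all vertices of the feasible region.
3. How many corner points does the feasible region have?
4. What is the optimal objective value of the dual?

1. p = 4.5, q = 0, z = -31.5
2. (0, 0), (4.5, 0), (3.417, 4.333), (0, 7.75)
3. 4
4. -31.5 (by strong duality, equal to the primal optimum)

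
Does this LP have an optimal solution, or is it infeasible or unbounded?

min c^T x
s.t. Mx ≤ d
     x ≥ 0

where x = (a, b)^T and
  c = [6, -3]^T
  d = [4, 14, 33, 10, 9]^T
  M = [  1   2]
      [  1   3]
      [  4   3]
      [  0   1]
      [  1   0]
The point (0, 2) satisfies every constraint, so the LP is feasible; the constraints give a ≤ 9 and b ≤ 10, which with a, b ≥ 0 keep the feasible region inside a bounded box. A feasible, bounded LP attains a finite optimum at a vertex.

Evaluating z = 6a - 3b at each vertex:
  (0, 0): z = 0
  (4, 0): z = 24
  (0, 2): z = -6

Bounded optimum: z* = -6 at (0, 2).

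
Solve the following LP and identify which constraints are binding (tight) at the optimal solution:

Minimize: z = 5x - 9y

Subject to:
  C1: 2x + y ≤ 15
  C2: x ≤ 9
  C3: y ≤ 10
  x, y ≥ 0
Optimal: x = 0, y = 10
Binding: C3, x ≥ 0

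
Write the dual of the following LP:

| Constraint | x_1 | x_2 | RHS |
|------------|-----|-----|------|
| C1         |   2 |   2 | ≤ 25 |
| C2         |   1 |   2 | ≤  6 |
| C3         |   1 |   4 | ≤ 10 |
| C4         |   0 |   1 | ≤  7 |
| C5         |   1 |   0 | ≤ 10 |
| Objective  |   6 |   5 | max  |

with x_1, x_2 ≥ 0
Minimize: z = 25y1 + 6y2 + 10y3 + 7y4 + 10y5

Subject to:
  C1: -2y1 - y2 - y3 - y5 ≤ -6
  C2: -2y1 - 2y2 - 4y3 - y4 ≤ -5
  y1, y2, y3, y4, y5 ≥ 0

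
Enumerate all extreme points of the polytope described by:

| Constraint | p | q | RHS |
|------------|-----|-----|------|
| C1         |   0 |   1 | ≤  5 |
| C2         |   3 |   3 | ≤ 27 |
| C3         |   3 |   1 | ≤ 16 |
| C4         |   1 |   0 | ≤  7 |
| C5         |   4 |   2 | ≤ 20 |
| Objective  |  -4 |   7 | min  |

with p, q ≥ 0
Each vertex is the intersection of two constraint boundaries that also satisfies all remaining constraints:
  p = 0 and q = 0 → (0, 0)
  4p + 2q = 20 and q = 0 → (5, 0)
  q = 5 and 4p + 2q = 20 → (2.5, 5)
  q = 5 and p = 0 → (0, 5)

Vertices: (0, 0), (5, 0), (2.5, 5), (0, 5)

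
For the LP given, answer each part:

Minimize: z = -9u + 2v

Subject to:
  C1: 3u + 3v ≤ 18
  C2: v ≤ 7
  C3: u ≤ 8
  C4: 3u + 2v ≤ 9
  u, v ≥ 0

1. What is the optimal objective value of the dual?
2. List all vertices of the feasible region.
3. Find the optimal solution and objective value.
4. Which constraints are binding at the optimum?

1. -27 (by strong duality, equal to the primal optimum)
2. (0, 0), (3, 0), (0, 4.5)
3. u = 3, v = 0, z = -27
4. C4, v ≥ 0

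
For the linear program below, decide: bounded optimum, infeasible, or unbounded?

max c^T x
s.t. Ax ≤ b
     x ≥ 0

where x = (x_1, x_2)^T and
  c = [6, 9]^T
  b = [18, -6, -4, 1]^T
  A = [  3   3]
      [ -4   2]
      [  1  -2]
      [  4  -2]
One constraint requires 4x_1 - 2x_2 ≤ 1, while the constraint -4x_1 + 2x_2 ≤ -6 is equivalent to 4x_1 - 2x_2 ≥ 6. Together they would need 6 ≤ 4x_1 - 2x_2 ≤ 1, which is impossible since 6 > 1. No point satisfies all constraints.

Infeasible — the constraint set is empty.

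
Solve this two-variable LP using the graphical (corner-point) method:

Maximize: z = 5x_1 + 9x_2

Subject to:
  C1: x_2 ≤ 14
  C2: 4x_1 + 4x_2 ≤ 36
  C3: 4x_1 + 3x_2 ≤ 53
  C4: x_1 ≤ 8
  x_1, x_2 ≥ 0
x_1 = 0, x_2 = 9, z = 81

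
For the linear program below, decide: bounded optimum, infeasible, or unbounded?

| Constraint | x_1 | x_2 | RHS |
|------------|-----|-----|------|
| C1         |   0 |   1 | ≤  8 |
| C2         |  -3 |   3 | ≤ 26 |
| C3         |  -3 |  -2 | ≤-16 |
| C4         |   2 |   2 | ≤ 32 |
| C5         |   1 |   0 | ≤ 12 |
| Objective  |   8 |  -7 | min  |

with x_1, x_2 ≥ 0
The point (0, 8) satisfies every constraint, so the LP is feasible; the constraints give x_1 ≤ 12 and x_2 ≤ 8, which with x_1, x_2 ≥ 0 keep the feasible region inside a bounded box. A feasible, bounded LP attains a finite optimum at a vertex.

Evaluating z = 8x_1 - 7x_2 at each vertex:
  (5.333, 0): z = 42.67
  (12, 0): z = 96
  (12, 4): z = 68
  (8, 8): z = 8
  (0, 8): z = -56

The LP has an optimal solution: (0, 8) with z = -56.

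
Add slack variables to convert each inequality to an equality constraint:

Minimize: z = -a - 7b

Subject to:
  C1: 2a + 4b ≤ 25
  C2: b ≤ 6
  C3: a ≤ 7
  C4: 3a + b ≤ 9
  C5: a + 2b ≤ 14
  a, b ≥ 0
min z = -a - 7b

s.t.
  2a + 4b + s1 = 25
  b + s2 = 6
  a + s3 = 7
  3a + b + s4 = 9
  a + 2b + s5 = 14
  a, b, s1, s2, s3, s4, s5 ≥ 0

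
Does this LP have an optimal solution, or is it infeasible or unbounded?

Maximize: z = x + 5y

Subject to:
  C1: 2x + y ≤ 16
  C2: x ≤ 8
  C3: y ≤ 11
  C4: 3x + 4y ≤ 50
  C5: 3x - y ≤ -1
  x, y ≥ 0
The point (2, 11) satisfies every constraint, so the LP is feasible; the constraints give x ≤ 8 and y ≤ 11, which with x, y ≥ 0 keep the feasible region inside a bounded box. A feasible, bounded LP attains a finite optimum at a vertex.

Feasible with finite optimum z* = 57 at (2, 11).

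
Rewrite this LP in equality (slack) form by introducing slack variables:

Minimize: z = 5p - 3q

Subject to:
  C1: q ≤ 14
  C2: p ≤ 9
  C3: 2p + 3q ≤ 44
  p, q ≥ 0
min z = 5p - 3q

s.t.
  q + s1 = 14
  p + s2 = 9
  2p + 3q + s3 = 44
  p, q, s1, s2, s3 ≥ 0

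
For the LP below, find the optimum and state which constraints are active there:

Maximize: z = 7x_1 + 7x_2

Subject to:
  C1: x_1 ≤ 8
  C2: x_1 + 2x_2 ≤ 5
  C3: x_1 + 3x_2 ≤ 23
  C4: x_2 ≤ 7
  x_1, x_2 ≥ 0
Optimal: x_1 = 5, x_2 = 0
Slack at optimum:
  C1: slack = 3
  C2: slack = 0 (binding)
  C3: slack = 18
  C4: slack = 7
  x_1 ≥ 0: x_1 = 5
  x_2 ≥ 0: x_2 = 0 (binding)
Binding constraints: C2, x_2 ≥ 0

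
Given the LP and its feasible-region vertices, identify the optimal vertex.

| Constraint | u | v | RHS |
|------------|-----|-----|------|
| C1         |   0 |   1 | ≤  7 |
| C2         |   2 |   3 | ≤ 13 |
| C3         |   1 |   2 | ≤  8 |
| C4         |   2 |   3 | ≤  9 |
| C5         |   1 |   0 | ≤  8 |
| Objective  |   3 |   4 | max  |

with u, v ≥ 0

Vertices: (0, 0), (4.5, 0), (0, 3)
(4.5, 0) with z = 13.5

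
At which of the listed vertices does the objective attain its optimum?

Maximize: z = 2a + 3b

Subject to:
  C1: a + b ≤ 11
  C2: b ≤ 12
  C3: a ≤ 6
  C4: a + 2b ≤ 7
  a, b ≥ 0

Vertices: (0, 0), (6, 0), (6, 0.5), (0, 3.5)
Evaluating z = 2a + 3b at each vertex:
  (0, 0): z = 0
  (6, 0): z = 12
  (6, 0.5): z = 13.5
  (0, 3.5): z = 10.5

The largest value is z = 13.5, attained at (6, 0.5).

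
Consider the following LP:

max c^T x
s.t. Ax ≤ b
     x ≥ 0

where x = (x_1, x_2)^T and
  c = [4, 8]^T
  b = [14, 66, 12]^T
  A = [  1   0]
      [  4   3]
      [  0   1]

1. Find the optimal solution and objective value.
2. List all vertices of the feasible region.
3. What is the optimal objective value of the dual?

1. x_1 = 7.5, x_2 = 12, z = 126
2. (0, 0), (14, 0), (14, 3.333), (7.5, 12), (0, 12)
3. 126 (by strong duality, equal to the primal optimum)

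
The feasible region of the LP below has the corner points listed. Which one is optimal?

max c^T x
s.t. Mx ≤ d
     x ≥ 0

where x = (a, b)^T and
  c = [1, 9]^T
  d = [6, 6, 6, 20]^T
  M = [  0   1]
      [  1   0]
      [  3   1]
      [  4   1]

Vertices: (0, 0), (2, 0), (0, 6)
Evaluating z = a + 9b at each vertex:
  (0, 0): z = 0
  (2, 0): z = 2
  (0, 6): z = 54

The largest value is z = 54, attained at (0, 6).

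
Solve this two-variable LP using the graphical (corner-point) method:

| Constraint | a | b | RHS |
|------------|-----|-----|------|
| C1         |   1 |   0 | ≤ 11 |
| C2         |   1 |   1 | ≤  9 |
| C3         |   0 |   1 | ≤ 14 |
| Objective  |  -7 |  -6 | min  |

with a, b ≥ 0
Each vertex is the intersection of two constraint boundaries that also satisfies all remaining constraints:
  a = 0 and b = 0 → (0, 0)
  a + b = 9 and b = 0 → (9, 0)
  a + b = 9 and a = 0 → (0, 9)

Evaluating z = -7a - 6b at each vertex:
  (0, 0): z = 0
  (9, 0): z = -63
  (0, 9): z = -54

The minimum is at (9, 0) with z = -63.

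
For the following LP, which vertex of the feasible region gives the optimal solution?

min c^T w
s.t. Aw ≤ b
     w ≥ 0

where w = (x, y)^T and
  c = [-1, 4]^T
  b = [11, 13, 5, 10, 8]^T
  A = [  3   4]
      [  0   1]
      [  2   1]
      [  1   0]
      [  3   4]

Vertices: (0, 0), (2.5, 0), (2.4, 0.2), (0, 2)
(2.5, 0) with z = -2.5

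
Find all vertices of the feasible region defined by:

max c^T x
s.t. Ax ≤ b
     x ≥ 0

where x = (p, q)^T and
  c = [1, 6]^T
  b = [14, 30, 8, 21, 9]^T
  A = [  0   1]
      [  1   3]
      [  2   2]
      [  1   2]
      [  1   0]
Each vertex is the intersection of two constraint boundaries that also satisfies all remaining constraints:
  p = 0 and q = 0 → (0, 0)
  2p + 2q = 8 and q = 0 → (4, 0)
  2p + 2q = 8 and p = 0 → (0, 4)

Vertices: (0, 0), (4, 0), (0, 4)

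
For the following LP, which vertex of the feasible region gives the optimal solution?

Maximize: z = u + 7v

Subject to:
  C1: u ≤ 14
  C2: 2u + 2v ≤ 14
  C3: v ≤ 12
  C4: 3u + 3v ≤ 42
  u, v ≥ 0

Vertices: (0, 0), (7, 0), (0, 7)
(0, 7) with z = 49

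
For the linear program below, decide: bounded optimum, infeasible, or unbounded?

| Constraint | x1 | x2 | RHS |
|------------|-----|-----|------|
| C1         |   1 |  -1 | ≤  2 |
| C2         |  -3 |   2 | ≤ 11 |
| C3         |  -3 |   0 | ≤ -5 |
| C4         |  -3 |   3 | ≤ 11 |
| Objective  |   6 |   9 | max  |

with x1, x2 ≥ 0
Feasible point: (2, 0) satisfies every constraint, so the LP is feasible.
Direction d = (1, 1): for each constraint row a, a·d ≤ 0 —
  (1)(1) + (-1)(1) = 0 ≤ 0
  (-3)(1) + (2)(1) = -1 ≤ 0
  (-3)(1) + (0)(1) = -3 ≤ 0
  (-3)(1) + (3)(1) = 0 ≤ 0
and d ≥ 0, so (2, 0) + t·d stays feasible for every t ≥ 0. Along this ray z = 6x1 + 9x2 changes by 15 per unit t, so z → +∞.

Unbounded: there is a feasible ray along which z → +∞.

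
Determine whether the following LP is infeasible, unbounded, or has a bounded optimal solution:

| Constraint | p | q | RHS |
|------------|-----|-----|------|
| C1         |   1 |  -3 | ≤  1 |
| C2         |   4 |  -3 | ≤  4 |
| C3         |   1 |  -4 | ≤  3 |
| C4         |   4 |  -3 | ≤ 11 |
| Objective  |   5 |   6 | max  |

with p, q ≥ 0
Feasible point: (0, 0) satisfies every constraint, so the LP is feasible.
Direction d = (0, 1): for each constraint row a, a·d ≤ 0 —
  (1)(0) + (-3)(1) = -3 ≤ 0
  (4)(0) + (-3)(1) = -3 ≤ 0
  (1)(0) + (-4)(1) = -4 ≤ 0
  (4)(0) + (-3)(1) = -3 ≤ 0
and d ≥ 0, so (0, 0) + t·d stays feasible for every t ≥ 0. Along this ray z = 5p + 6q changes by 6 per unit t, so z → +∞.

The LP is unbounded; z can be made arbitrarily large.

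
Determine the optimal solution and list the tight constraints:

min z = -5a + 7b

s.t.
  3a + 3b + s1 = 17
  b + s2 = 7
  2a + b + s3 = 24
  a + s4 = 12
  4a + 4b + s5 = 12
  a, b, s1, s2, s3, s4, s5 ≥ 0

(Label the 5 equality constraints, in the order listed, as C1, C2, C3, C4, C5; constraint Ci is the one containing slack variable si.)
Optimal: a = 3, b = 0
Slack at optimum:
  C1: slack = 8
  C2: slack = 7
  C3: slack = 18
  C4: slack = 9
  C5: slack = 0 (binding)
  a ≥ 0: a = 3
  b ≥ 0: b = 0 (binding)
Binding constraints: C5, b ≥ 0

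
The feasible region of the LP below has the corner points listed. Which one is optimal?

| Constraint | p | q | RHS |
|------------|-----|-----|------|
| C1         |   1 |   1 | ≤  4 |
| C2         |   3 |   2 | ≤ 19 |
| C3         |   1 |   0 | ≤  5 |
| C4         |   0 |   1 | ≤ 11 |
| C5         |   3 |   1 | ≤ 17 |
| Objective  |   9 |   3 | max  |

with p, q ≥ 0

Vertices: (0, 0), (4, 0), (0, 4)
Evaluating z = 9p + 3q at each vertex:
  (0, 0): z = 0
  (4, 0): z = 36
  (0, 4): z = 12

The largest value is z = 36, attained at (4, 0).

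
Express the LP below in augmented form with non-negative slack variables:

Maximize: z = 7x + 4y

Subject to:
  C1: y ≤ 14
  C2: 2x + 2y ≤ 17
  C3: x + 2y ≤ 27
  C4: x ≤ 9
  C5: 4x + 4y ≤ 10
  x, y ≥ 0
max z = 7x + 4y

s.t.
  y + s1 = 14
  2x + 2y + s2 = 17
  x + 2y + s3 = 27
  x + s4 = 9
  4x + 4y + s5 = 10
  x, y, s1, s2, s3, s4, s5 ≥ 0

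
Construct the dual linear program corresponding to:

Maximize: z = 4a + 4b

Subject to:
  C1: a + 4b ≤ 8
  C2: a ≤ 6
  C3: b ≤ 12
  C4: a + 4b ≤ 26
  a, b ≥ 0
Minimize: z = 8y1 + 6y2 + 12y3 + 26y4

Subject to:
  C1: -y1 - y2 - y4 ≤ -4
  C2: -4y1 - y3 - 4y4 ≤ -4
  y1, y2, y3, y4 ≥ 0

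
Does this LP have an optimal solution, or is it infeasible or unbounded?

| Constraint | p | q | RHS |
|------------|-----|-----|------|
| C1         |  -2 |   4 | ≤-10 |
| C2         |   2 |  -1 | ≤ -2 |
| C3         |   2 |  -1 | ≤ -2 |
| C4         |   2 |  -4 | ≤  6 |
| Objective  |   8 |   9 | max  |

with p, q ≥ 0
C4 requires 2p - 4q ≤ 6, while C1 (-2p + 4q ≤ -10) is equivalent to 2p - 4q ≥ 10. Together they would need 10 ≤ 2p - 4q ≤ 6, which is impossible since 10 > 6. No point satisfies all constraints.

Infeasible — the constraint set is empty.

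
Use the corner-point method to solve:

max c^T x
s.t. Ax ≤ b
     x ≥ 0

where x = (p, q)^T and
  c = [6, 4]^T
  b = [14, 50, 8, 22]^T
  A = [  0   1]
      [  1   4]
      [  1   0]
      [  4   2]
p = 0, q = 11, z = 44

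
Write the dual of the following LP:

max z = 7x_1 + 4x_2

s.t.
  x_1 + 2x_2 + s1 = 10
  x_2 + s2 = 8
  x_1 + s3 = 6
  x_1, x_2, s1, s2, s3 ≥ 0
Minimize: z = 10y1 + 8y2 + 6y3

Subject to:
  C1: -y1 - y3 ≤ -7
  C2: -2y1 - y2 ≤ -4
  y1, y2, y3 ≥ 0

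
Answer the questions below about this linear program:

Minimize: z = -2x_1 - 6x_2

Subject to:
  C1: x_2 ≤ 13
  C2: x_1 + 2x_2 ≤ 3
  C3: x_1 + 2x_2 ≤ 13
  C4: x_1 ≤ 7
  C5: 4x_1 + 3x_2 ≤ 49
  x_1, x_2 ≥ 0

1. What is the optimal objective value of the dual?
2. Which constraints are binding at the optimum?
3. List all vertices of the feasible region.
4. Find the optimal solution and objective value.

1. -9 (by strong duality, equal to the primal optimum)
2. C2, x_1 ≥ 0
3. (0, 0), (3, 0), (0, 1.5)
4. x_1 = 0, x_2 = 1.5, z = -9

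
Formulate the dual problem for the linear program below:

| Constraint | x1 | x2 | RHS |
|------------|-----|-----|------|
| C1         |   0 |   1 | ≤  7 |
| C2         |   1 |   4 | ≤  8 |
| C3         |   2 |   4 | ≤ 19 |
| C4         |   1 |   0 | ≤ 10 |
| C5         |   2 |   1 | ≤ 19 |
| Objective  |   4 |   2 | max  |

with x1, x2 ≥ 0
Minimize: z = 7y1 + 8y2 + 19y3 + 10y4 + 19y5

Subject to:
  C1: -y2 - 2y3 - y4 - 2y5 ≤ -4
  C2: -y1 - 4y2 - 4y3 - y5 ≤ -2
  y1, y2, y3, y4, y5 ≥ 0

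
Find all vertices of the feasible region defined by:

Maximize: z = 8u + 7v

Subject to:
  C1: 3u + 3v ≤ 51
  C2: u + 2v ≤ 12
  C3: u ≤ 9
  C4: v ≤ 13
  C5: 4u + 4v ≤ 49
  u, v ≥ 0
Each vertex is the intersection of two constraint boundaries that also satisfies all remaining constraints:
  u = 0 and v = 0 → (0, 0)
  u = 9 and v = 0 → (9, 0)
  u + 2v = 12 and u = 9 → (9, 1.5)
  u + 2v = 12 and u = 0 → (0, 6)

Vertices: (0, 0), (9, 0), (9, 1.5), (0, 6)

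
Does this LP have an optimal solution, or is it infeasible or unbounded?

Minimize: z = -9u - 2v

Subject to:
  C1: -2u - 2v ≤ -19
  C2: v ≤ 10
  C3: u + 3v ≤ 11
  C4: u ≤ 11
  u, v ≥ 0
The point (11, 0) satisfies every constraint, so the LP is feasible; the constraints give u ≤ 11 and v ≤ 10, which with u, v ≥ 0 keep the feasible region inside a bounded box. A feasible, bounded LP attains a finite optimum at a vertex.

Evaluating z = -9u - 2v at each vertex:
  (9.5, 0): z = -85.5
  (11, 0): z = -99
  (8.75, 0.75): z = -80.25

Bounded optimum: z* = -99 at (11, 0).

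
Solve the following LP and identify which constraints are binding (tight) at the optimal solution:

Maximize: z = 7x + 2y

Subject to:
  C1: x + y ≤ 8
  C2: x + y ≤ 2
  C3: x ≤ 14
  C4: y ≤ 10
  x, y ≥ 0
Optimal: x = 2, y = 0
Binding: C2, y ≥ 0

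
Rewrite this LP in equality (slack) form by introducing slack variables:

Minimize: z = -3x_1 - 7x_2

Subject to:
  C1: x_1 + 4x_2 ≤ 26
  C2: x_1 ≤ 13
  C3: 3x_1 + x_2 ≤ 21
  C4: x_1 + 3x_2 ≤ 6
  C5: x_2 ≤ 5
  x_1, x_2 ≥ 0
min z = -3x_1 - 7x_2

s.t.
  x_1 + 4x_2 + s1 = 26
  x_1 + s2 = 13
  3x_1 + x_2 + s3 = 21
  x_1 + 3x_2 + s4 = 6
  x_2 + s5 = 5
  x_1, x_2, s1, s2, s3, s4, s5 ≥ 0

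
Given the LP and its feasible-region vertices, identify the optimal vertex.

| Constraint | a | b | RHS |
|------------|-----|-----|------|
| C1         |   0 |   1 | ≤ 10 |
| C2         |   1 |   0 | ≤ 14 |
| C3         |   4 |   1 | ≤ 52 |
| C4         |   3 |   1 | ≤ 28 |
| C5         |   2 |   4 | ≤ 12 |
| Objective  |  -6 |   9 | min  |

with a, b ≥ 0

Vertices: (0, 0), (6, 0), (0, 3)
Evaluating z = -6a + 9b at each vertex:
  (0, 0): z = 0
  (6, 0): z = -36
  (0, 3): z = 27

The smallest value is z = -36, attained at (6, 0).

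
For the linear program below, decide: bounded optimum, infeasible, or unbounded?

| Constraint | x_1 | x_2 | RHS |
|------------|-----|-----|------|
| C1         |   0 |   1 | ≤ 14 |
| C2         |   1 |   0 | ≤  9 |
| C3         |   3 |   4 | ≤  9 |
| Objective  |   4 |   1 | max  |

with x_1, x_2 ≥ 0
The point (3, 0) satisfies every constraint, so the LP is feasible; the constraints give x_1 ≤ 9 and x_2 ≤ 14, which with x_1, x_2 ≥ 0 keep the feasible region inside a bounded box. A feasible, bounded LP attains a finite optimum at a vertex.

Evaluating z = 4x_1 + x_2 at each vertex:
  (0, 0): z = 0
  (3, 0): z = 12
  (0, 2.25): z = 2.25

Bounded optimum: z* = 12 at (3, 0).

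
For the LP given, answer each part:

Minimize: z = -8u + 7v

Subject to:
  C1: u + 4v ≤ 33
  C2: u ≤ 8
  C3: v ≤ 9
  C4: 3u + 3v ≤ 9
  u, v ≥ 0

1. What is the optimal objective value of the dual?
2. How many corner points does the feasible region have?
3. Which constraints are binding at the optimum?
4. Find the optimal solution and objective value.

1. -24 (by strong duality, equal to the primal optimum)
2. 3
3. C4, v ≥ 0
4. u = 3, v = 0, z = -24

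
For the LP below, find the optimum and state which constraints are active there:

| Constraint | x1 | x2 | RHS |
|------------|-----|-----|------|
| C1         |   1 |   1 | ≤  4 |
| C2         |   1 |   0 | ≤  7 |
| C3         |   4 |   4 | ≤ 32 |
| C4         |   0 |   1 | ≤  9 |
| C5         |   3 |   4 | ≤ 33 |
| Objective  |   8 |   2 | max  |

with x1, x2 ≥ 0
Optimal: x1 = 4, x2 = 0
Slack at optimum:
  C1: slack = 0 (binding)
  C2: slack = 3
  C3: slack = 16
  C4: slack = 9
  C5: slack = 21
  x1 ≥ 0: x1 = 4
  x2 ≥ 0: x2 = 0 (binding)
Binding constraints: C1, x2 ≥ 0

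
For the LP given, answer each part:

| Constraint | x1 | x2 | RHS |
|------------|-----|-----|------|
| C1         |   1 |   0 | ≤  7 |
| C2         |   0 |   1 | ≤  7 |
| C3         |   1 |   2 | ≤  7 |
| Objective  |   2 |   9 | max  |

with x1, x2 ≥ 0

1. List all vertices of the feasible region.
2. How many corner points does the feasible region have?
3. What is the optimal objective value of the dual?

1. (0, 0), (7, 0), (0, 3.5)
2. 3
3. 31.5 (by strong duality, equal to the primal optimum)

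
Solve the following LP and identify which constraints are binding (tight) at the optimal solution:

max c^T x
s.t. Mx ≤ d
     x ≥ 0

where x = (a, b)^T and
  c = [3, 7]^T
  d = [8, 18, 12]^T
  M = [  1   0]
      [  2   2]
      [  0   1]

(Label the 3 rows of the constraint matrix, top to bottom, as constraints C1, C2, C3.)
Optimal: a = 0, b = 9
Slack at optimum:
  C1: slack = 8
  C2: slack = 0 (binding)
  C3: slack = 3
  a ≥ 0: a = 0 (binding)
  b ≥ 0: b = 9
Binding constraints: C2, a ≥ 0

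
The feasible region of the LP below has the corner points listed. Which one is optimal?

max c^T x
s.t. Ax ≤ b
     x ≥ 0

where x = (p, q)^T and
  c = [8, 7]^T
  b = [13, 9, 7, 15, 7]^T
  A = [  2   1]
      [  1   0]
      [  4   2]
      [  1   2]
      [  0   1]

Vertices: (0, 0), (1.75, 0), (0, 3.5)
Evaluating z = 8p + 7q at each vertex:
  (0, 0): z = 0
  (1.75, 0): z = 14
  (0, 3.5): z = 24.5

The largest value is z = 24.5, attained at (0, 3.5).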